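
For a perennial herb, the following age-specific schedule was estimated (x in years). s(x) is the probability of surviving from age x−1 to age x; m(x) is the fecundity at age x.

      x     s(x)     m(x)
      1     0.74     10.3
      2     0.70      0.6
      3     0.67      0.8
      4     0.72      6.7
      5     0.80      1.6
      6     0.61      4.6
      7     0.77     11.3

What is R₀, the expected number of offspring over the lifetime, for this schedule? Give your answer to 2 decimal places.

11.83

Survivorship from birth: l_x = s_1·s_2·…·s_x.
  l_1 = 0.74000
  l_2 = 0.51800
  l_3 = 0.34706
  l_4 = 0.24988
  l_5 = 0.19991
  l_6 = 0.12194
  l_7 = 0.09390
R₀ = Σ l_x m(x):
  age 1: 0.74000 × 10.3 = 7.6220
  age 2: 0.51800 × 0.6 = 0.3108
  age 3: 0.34706 × 0.8 = 0.2776
  age 4: 0.24988 × 6.7 = 1.6742
  age 5: 0.19991 × 1.6 = 0.3199
  age 6: 0.12194 × 4.6 = 0.5609
  age 7: 0.09390 × 11.3 = 1.0611
R₀ = 7.6220 + 0.3108 + 0.2776 + 1.6742 + 0.3199 + 0.5609 + 1.0611 = 11.8265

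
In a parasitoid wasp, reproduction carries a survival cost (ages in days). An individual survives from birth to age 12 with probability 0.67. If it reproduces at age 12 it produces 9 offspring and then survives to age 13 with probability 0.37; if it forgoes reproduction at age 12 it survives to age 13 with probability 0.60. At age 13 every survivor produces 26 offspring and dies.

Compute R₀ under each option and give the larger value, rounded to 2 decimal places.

12.48

breed at age 12: R₀ = 0.67 × (9 + 0.37 × 26) = 0.67 × 18.6200 = 12.4754
delay to age 13: R₀ = 0.67 × (0.60 × 26) = 0.67 × 15.6000 = 10.4520
Higher: breed at age 12 (12.4754).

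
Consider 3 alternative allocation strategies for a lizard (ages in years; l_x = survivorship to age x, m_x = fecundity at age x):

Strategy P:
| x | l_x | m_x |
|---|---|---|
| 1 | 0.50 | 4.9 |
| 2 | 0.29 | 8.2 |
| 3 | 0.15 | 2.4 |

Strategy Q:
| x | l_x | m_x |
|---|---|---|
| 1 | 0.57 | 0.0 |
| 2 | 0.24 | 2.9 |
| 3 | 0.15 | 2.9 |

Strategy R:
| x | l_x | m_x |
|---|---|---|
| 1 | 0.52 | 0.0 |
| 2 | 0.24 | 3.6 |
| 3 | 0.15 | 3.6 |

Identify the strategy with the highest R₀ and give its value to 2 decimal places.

5.19

Strategy P: R₀ = 0.50×4.9 + 0.29×8.2 + 0.15×2.4 = 5.1880
Strategy Q: R₀ = 0.57×0.0 + 0.24×2.9 + 0.15×2.9 = 1.1310
Strategy R: R₀ = 0.52×0.0 + 0.24×3.6 + 0.15×3.6 = 1.4040
Highest R₀: strategy P with 5.1880.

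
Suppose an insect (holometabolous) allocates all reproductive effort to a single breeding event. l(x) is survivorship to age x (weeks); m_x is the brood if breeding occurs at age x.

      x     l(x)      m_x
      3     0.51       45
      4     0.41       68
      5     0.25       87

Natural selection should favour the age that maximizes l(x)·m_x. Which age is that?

4

Expected offspring if breeding at age x = l(x) × m_x:
  age 3: 0.51 × 45 = 22.950
  age 4: 0.41 × 68 = 27.880
  age 5: 0.25 × 87 = 21.750
Maximum at age 4 (27.880).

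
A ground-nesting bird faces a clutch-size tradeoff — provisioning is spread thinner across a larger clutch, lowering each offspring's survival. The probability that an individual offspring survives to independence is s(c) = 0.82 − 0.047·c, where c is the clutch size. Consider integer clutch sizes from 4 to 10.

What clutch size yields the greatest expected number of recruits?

Expected recruits = c × s(c):
  c=4: 4 × 0.632 = 2.528
  c=5: 5 × 0.585 = 2.925
  c=6: 6 × 0.538 = 3.228
  c=7: 7 × 0.491 = 3.437
  c=8: 8 × 0.444 = 3.552
  c=9: 9 × 0.397 = 3.573
  c=10: 10 × 0.350 = 3.500
Maximum at c = 9 (3.573 recruits).

9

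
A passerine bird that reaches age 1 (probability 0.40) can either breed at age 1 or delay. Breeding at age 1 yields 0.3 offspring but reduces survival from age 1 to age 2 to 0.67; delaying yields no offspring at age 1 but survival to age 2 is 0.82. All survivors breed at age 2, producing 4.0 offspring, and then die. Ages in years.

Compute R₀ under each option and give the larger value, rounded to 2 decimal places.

breed at age 1: R₀ = 0.40 × (0.3 + 0.67 × 4.0) = 0.40 × 2.9800 = 1.1920
delay to age 2: R₀ = 0.40 × (0.82 × 4.0) = 0.40 × 3.2800 = 1.3120
Higher: delay to age 2 (1.3120).

1.31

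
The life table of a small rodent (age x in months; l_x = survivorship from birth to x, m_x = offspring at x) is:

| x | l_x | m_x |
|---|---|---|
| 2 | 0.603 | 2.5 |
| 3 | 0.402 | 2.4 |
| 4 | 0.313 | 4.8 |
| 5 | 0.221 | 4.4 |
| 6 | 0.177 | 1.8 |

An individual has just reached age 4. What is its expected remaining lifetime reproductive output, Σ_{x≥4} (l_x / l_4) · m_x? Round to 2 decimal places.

8.92

l_4 = 0.313. Conditional survival from age 4 to x is l_x / l_4.
  x=4: (0.313/0.313) × 4.8 = 4.8000
  x=5: (0.221/0.313) × 4.4 = 3.1067
  x=6: (0.177/0.313) × 1.8 = 1.0179
Sum = 4.8000 + 3.1067 + 1.0179 = 8.9246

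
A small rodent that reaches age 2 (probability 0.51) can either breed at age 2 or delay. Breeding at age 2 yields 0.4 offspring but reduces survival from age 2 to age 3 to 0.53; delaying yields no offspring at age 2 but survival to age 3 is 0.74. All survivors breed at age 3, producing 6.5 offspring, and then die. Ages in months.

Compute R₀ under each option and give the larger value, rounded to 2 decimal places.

2.45

breed at age 2: R₀ = 0.51 × (0.4 + 0.53 × 6.5) = 0.51 × 3.8450 = 1.9610
delay to age 3: R₀ = 0.51 × (0.74 × 6.5) = 0.51 × 4.8100 = 2.4531
Higher: delay to age 3 (2.4531).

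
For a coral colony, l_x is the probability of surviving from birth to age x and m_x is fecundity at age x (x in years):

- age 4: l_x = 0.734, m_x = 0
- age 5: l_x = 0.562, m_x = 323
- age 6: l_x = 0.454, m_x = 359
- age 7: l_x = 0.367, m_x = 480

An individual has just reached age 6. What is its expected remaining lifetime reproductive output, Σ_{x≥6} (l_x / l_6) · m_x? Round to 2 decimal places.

l_6 = 0.454. Conditional survival from age 6 to x is l_x / l_6.
  x=6: (0.454/0.454) × 359 = 359.0000
  x=7: (0.367/0.454) × 480 = 388.0176
Sum = 359.0000 + 388.0176 = 747.0176

747.02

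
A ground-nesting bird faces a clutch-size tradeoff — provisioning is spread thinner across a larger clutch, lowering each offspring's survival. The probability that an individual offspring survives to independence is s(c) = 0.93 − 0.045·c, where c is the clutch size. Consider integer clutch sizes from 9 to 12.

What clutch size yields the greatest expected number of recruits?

10

Expected recruits = c × s(c):
  c=9: 9 × 0.525 = 4.725
  c=10: 10 × 0.480 = 4.800
  c=11: 11 × 0.435 = 4.785
  c=12: 12 × 0.390 = 4.680
Maximum at c = 10 (4.800 recruits).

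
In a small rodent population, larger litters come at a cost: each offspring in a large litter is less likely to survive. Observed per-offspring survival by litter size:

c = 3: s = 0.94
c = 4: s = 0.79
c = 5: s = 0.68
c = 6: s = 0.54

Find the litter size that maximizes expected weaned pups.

5

Expected weaned pups = c × s(c):
  c=3: 3 × 0.94 = 2.820
  c=4: 4 × 0.79 = 3.160
  c=5: 5 × 0.68 = 3.400
  c=6: 6 × 0.54 = 3.240
Maximum at c = 5 (3.400 weaned pups).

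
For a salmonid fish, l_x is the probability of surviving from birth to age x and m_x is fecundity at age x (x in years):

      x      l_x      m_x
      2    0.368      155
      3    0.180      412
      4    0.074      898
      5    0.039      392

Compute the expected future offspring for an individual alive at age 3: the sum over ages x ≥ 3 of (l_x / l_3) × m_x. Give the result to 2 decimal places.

866.11

l_3 = 0.180. Conditional survival from age 3 to x is l_x / l_3.
  x=3: (0.180/0.180) × 412 = 412.0000
  x=4: (0.074/0.180) × 898 = 369.1778
  x=5: (0.039/0.180) × 392 = 84.9333
Sum = 412.0000 + 369.1778 + 84.9333 = 866.1111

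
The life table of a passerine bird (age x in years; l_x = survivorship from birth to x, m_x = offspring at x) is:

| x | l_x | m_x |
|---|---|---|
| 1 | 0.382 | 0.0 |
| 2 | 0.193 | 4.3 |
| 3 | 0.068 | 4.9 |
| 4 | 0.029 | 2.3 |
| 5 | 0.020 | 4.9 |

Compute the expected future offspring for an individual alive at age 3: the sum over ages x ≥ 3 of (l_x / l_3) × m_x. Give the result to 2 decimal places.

7.32

l_3 = 0.068. Conditional survival from age 3 to x is l_x / l_3.
  x=3: (0.068/0.068) × 4.9 = 4.9000
  x=4: (0.029/0.068) × 2.3 = 0.9809
  x=5: (0.020/0.068) × 4.9 = 1.4412
Sum = 4.9000 + 0.9809 + 1.4412 = 7.3221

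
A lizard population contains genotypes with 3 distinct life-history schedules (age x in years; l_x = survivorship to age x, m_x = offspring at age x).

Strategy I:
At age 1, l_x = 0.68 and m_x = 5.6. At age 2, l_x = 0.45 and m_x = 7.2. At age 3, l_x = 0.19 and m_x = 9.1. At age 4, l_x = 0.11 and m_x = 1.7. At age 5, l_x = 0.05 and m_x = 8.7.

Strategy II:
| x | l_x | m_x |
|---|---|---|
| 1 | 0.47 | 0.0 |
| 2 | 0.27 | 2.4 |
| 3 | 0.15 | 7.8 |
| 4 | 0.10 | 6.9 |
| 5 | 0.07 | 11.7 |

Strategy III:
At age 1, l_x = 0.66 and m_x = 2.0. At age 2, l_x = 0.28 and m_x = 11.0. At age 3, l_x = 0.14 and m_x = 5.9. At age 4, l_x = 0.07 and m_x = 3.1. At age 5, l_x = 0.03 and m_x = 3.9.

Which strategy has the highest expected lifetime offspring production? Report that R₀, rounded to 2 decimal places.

Strategy I: R₀ = 0.68×5.6 + 0.45×7.2 + 0.19×9.1 + 0.11×1.7 + 0.05×8.7 = 9.3990
Strategy II: R₀ = 0.47×0.0 + 0.27×2.4 + 0.15×7.8 + 0.10×6.9 + 0.07×11.7 = 3.3270
Strategy III: R₀ = 0.66×2.0 + 0.28×11.0 + 0.14×5.9 + 0.07×3.1 + 0.03×3.9 = 5.5600
Highest R₀: strategy I with 9.3990.

9.40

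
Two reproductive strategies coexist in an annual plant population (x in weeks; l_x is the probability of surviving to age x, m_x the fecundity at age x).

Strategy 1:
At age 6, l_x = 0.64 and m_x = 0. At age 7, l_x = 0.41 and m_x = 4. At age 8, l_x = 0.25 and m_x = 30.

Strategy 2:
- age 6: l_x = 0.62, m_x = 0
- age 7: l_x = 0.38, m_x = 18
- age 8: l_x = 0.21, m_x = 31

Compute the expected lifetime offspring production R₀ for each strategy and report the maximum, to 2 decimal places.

13.35

Strategy 1: R₀ = 0.64×0 + 0.41×4 + 0.25×30 = 9.1400
Strategy 2: R₀ = 0.62×0 + 0.38×18 + 0.21×31 = 13.3500
Highest R₀: strategy 2 with 13.3500.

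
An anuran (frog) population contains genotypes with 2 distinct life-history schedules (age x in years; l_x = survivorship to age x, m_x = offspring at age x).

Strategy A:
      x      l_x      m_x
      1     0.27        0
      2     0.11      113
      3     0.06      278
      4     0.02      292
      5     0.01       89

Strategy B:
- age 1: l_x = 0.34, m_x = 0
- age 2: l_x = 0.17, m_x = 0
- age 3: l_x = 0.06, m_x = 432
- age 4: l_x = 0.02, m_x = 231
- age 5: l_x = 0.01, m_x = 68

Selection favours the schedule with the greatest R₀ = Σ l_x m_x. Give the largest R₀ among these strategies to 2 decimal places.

Strategy A: R₀ = 0.27×0 + 0.11×113 + 0.06×278 + 0.02×292 + 0.01×89 = 35.8400
Strategy B: R₀ = 0.34×0 + 0.17×0 + 0.06×432 + 0.02×231 + 0.01×68 = 31.2200
Highest R₀: strategy A with 35.8400.

35.84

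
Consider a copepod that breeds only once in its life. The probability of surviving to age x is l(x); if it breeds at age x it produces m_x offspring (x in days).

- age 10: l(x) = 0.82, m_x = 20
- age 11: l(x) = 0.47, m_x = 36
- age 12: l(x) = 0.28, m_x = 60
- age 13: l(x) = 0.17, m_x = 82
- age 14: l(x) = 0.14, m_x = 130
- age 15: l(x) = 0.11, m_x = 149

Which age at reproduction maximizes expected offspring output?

Expected offspring if breeding at age x = l(x) × m_x:
  age 10: 0.82 × 20 = 16.400
  age 11: 0.47 × 36 = 16.920
  age 12: 0.28 × 60 = 16.800
  age 13: 0.17 × 82 = 13.940
  age 14: 0.14 × 130 = 18.200
  age 15: 0.11 × 149 = 16.390
Maximum at age 14 (18.200).

14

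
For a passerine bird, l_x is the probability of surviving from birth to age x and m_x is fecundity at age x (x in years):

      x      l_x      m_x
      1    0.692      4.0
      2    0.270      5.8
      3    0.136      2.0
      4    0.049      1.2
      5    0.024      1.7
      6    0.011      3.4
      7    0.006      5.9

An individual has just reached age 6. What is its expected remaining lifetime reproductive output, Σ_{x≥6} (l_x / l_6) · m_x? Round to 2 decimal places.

l_6 = 0.011. Conditional survival from age 6 to x is l_x / l_6.
  x=6: (0.011/0.011) × 3.4 = 3.4000
  x=7: (0.006/0.011) × 5.9 = 3.2182
Sum = 3.4000 + 3.2182 = 6.6182

6.62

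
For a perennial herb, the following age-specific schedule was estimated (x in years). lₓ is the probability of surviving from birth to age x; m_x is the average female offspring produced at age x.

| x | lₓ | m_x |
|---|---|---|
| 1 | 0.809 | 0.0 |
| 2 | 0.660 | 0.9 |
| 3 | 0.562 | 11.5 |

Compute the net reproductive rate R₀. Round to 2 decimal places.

R₀ = Σ lₓ m_x:
  age 1: 0.809 × 0.0 = 0.0000
  age 2: 0.660 × 0.9 = 0.5940
  age 3: 0.562 × 11.5 = 6.4630
R₀ = 0.0000 + 0.5940 + 6.4630 = 7.0570

7.06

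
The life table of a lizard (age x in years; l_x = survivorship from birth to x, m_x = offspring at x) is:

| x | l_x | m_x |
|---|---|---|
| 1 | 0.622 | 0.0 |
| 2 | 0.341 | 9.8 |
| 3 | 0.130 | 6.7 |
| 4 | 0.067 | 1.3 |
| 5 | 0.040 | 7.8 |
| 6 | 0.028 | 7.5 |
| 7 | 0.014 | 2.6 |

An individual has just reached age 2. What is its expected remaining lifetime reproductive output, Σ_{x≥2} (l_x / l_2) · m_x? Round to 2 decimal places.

14.25

l_2 = 0.341. Conditional survival from age 2 to x is l_x / l_2.
  x=2: (0.341/0.341) × 9.8 = 9.8000
  x=3: (0.130/0.341) × 6.7 = 2.5543
  x=4: (0.067/0.341) × 1.3 = 0.2554
  x=5: (0.040/0.341) × 7.8 = 0.9150
  x=6: (0.028/0.341) × 7.5 = 0.6158
  x=7: (0.014/0.341) × 2.6 = 0.1067
Sum = 9.8000 + 2.5543 + 0.2554 + 0.9150 + 0.6158 + 0.1067 = 14.2472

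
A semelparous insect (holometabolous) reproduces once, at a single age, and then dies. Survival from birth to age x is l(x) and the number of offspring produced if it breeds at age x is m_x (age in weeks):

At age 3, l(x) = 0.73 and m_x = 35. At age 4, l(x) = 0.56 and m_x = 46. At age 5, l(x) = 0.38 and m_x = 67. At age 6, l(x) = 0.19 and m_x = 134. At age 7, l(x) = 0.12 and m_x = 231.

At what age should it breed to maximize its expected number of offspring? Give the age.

7

Expected offspring if breeding at age x = l(x) × m_x:
  age 3: 0.73 × 35 = 25.550
  age 4: 0.56 × 46 = 25.760
  age 5: 0.38 × 67 = 25.460
  age 6: 0.19 × 134 = 25.460
  age 7: 0.12 × 231 = 27.720
Maximum at age 7 (27.720).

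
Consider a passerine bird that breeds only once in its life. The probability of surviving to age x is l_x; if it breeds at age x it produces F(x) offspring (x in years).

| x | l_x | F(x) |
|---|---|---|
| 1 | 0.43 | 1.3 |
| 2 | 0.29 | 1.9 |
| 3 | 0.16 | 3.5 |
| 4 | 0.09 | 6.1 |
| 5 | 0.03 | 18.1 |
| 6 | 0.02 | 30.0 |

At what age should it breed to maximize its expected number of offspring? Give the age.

Expected offspring if breeding at age x = l_x × F(x):
  age 1: 0.43 × 1.3 = 0.559
  age 2: 0.29 × 1.9 = 0.551
  age 3: 0.16 × 3.5 = 0.560
  age 4: 0.09 × 6.1 = 0.549
  age 5: 0.03 × 18.1 = 0.543
  age 6: 0.02 × 30.0 = 0.600
Maximum at age 6 (0.600).

6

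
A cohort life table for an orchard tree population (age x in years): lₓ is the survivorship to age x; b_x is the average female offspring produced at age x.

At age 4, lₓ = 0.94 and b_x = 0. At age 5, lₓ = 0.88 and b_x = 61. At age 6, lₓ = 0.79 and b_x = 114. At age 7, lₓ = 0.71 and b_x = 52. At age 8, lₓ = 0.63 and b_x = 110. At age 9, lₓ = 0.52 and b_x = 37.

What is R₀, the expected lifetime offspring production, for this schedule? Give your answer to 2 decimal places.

R₀ = Σ lₓ b_x:
  age 4: 0.94 × 0 = 0.0000
  age 5: 0.88 × 61 = 53.6800
  age 6: 0.79 × 114 = 90.0600
  age 7: 0.71 × 52 = 36.9200
  age 8: 0.63 × 110 = 69.3000
  age 9: 0.52 × 37 = 19.2400
R₀ = 0.0000 + 53.6800 + 90.0600 + 36.9200 + 69.3000 + 19.2400 = 269.2000

269.20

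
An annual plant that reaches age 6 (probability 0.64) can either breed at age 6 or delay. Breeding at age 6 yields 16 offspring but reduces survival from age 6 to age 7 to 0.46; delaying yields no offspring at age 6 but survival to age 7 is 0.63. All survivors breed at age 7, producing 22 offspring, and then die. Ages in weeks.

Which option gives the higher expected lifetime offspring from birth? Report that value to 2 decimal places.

16.72

breed at age 6: R₀ = 0.64 × (16 + 0.46 × 22) = 0.64 × 26.1200 = 16.7168
delay to age 7: R₀ = 0.64 × (0.63 × 22) = 0.64 × 13.8600 = 8.8704
Higher: breed at age 6 (16.7168).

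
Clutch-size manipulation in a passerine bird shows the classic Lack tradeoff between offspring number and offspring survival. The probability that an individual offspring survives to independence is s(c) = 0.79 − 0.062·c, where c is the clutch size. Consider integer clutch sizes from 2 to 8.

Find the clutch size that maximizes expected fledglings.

Expected fledglings = c × s(c):
  c=2: 2 × 0.666 = 1.332
  c=3: 3 × 0.604 = 1.812
  c=4: 4 × 0.542 = 2.168
  c=5: 5 × 0.480 = 2.400
  c=6: 6 × 0.418 = 2.508
  c=7: 7 × 0.356 = 2.492
  c=8: 8 × 0.294 = 2.352
Maximum at c = 6 (2.508 fledglings).

6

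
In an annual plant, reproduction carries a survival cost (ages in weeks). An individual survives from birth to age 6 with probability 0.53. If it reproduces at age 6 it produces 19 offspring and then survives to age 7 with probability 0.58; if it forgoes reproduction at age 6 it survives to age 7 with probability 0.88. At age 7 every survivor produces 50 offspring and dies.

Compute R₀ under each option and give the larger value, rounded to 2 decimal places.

25.44

breed at age 6: R₀ = 0.53 × (19 + 0.58 × 50) = 0.53 × 48.0000 = 25.4400
delay to age 7: R₀ = 0.53 × (0.88 × 50) = 0.53 × 44.0000 = 23.3200
Higher: breed at age 6 (25.4400).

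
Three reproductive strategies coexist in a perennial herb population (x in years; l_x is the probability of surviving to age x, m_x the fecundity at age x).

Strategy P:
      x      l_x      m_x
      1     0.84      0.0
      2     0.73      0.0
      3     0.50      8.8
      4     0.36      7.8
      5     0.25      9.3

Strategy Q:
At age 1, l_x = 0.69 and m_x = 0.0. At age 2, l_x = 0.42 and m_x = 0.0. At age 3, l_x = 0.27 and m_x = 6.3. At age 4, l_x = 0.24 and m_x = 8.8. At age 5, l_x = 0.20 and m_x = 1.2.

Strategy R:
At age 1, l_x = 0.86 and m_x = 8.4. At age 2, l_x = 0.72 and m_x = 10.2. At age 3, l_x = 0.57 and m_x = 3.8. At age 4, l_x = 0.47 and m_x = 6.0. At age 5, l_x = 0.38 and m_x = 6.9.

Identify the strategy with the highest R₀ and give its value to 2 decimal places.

22.18

Strategy P: R₀ = 0.84×0.0 + 0.73×0.0 + 0.50×8.8 + 0.36×7.8 + 0.25×9.3 = 9.5330
Strategy Q: R₀ = 0.69×0.0 + 0.42×0.0 + 0.27×6.3 + 0.24×8.8 + 0.20×1.2 = 4.0530
Strategy R: R₀ = 0.86×8.4 + 0.72×10.2 + 0.57×3.8 + 0.47×6.0 + 0.38×6.9 = 22.1760
Highest R₀: strategy R with 22.1760.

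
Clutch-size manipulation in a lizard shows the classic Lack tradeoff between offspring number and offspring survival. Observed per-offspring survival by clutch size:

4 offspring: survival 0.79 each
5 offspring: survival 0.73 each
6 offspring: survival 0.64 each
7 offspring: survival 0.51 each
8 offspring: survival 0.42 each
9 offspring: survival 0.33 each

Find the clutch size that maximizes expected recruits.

6

Expected recruits = c × s(c):
  c=4: 4 × 0.79 = 3.160
  c=5: 5 × 0.73 = 3.650
  c=6: 6 × 0.64 = 3.840
  c=7: 7 × 0.51 = 3.570
  c=8: 8 × 0.42 = 3.360
  c=9: 9 × 0.33 = 2.970
Maximum at c = 6 (3.840 recruits).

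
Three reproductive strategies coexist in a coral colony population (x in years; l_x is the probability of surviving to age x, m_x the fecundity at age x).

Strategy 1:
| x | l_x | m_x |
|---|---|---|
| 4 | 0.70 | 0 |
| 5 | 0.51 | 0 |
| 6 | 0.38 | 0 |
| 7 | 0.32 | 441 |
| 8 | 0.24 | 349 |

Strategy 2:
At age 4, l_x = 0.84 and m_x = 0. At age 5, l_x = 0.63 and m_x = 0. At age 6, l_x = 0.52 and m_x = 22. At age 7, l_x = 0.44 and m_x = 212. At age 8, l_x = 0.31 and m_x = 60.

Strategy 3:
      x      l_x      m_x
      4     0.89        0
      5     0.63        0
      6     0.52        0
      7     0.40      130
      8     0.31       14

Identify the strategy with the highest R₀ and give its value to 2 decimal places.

224.88

Strategy 1: R₀ = 0.70×0 + 0.51×0 + 0.38×0 + 0.32×441 + 0.24×349 = 224.8800
Strategy 2: R₀ = 0.84×0 + 0.63×0 + 0.52×22 + 0.44×212 + 0.31×60 = 123.3200
Strategy 3: R₀ = 0.89×0 + 0.63×0 + 0.52×0 + 0.40×130 + 0.31×14 = 56.3400
Highest R₀: strategy 1 with 224.8800.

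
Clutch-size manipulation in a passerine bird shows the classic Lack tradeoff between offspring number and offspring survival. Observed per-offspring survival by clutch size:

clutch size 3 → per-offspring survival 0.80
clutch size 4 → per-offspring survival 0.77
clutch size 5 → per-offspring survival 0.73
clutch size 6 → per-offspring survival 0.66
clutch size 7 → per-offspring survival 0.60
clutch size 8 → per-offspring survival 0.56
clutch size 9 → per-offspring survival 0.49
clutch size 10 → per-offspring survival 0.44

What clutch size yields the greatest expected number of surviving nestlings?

Expected surviving nestlings = c × s(c):
  c=3: 3 × 0.80 = 2.400
  c=4: 4 × 0.77 = 3.080
  c=5: 5 × 0.73 = 3.650
  c=6: 6 × 0.66 = 3.960
  c=7: 7 × 0.60 = 4.200
  c=8: 8 × 0.56 = 4.480
  c=9: 9 × 0.49 = 4.410
  c=10: 10 × 0.44 = 4.400
Maximum at c = 8 (4.480 surviving nestlings).

8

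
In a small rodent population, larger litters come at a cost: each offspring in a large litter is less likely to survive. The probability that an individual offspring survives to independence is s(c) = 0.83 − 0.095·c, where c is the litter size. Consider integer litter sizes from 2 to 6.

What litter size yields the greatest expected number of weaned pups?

Expected weaned pups = c × s(c):
  c=2: 2 × 0.640 = 1.280
  c=3: 3 × 0.545 = 1.635
  c=4: 4 × 0.450 = 1.800
  c=5: 5 × 0.355 = 1.775
  c=6: 6 × 0.260 = 1.560
Maximum at c = 4 (1.800 weaned pups).

4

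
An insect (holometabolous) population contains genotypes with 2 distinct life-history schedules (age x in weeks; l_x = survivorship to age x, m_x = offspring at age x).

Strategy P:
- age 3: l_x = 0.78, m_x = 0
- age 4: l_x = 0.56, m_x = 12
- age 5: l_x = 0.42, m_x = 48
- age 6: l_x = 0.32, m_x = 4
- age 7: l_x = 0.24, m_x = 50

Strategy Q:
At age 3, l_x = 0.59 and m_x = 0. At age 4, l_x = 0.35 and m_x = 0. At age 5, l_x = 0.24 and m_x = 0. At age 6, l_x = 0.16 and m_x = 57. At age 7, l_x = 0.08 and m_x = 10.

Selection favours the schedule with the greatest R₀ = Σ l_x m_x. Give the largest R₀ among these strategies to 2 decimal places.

40.16

Strategy P: R₀ = 0.78×0 + 0.56×12 + 0.42×48 + 0.32×4 + 0.24×50 = 40.1600
Strategy Q: R₀ = 0.59×0 + 0.35×0 + 0.24×0 + 0.16×57 + 0.08×10 = 9.9200
Highest R₀: strategy P with 40.1600.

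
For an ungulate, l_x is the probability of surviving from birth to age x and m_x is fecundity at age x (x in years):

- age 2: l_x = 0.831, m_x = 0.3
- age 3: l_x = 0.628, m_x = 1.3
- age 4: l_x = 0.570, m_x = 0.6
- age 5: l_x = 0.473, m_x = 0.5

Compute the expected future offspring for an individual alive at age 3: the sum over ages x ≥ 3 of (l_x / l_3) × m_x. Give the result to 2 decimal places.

2.22

l_3 = 0.628. Conditional survival from age 3 to x is l_x / l_3.
  x=3: (0.628/0.628) × 1.3 = 1.3000
  x=4: (0.570/0.628) × 0.6 = 0.5446
  x=5: (0.473/0.628) × 0.5 = 0.3766
Sum = 1.3000 + 0.5446 + 0.3766 = 2.2212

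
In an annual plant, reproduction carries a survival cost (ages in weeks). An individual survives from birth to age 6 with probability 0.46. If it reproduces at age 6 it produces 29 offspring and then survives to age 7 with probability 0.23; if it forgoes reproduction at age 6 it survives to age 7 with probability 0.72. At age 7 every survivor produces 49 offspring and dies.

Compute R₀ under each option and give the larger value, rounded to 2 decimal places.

18.52

breed at age 6: R₀ = 0.46 × (29 + 0.23 × 49) = 0.46 × 40.2700 = 18.5242
delay to age 7: R₀ = 0.46 × (0.72 × 49) = 0.46 × 35.2800 = 16.2288
Higher: breed at age 6 (18.5242).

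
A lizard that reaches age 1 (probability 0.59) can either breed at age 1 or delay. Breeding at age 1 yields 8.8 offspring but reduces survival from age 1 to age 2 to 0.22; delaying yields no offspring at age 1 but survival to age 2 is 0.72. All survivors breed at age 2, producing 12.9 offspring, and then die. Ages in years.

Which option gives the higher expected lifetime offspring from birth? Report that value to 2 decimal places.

breed at age 1: R₀ = 0.59 × (8.8 + 0.22 × 12.9) = 0.59 × 11.6380 = 6.8664
delay to age 2: R₀ = 0.59 × (0.72 × 12.9) = 0.59 × 9.2880 = 5.4799
Higher: breed at age 1 (6.8664).

6.87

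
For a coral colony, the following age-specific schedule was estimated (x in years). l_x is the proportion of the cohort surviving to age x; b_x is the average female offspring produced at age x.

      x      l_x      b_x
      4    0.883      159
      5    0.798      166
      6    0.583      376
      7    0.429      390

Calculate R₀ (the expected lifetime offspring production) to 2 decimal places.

R₀ = Σ l_x b_x:
  age 4: 0.883 × 159 = 140.3970
  age 5: 0.798 × 166 = 132.4680
  age 6: 0.583 × 376 = 219.2080
  age 7: 0.429 × 390 = 167.3100
R₀ = 140.3970 + 132.4680 + 219.2080 + 167.3100 = 659.3830

659.38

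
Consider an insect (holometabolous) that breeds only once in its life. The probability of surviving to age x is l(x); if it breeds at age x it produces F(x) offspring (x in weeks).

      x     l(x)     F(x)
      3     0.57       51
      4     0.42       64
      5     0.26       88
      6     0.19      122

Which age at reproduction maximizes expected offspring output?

3

Expected offspring if breeding at age x = l(x) × F(x):
  age 3: 0.57 × 51 = 29.070
  age 4: 0.42 × 64 = 26.880
  age 5: 0.26 × 88 = 22.880
  age 6: 0.19 × 122 = 23.180
Maximum at age 3 (29.070).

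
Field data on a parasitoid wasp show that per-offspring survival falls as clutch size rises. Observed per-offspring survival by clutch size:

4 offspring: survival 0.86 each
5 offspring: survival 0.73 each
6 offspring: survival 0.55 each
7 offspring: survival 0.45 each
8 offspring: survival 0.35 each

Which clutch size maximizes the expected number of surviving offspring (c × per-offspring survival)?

Expected surviving offspring = c × s(c):
  c=4: 4 × 0.86 = 3.440
  c=5: 5 × 0.73 = 3.650
  c=6: 6 × 0.55 = 3.300
  c=7: 7 × 0.45 = 3.150
  c=8: 8 × 0.35 = 2.800
Maximum at c = 5 (3.650 surviving offspring).

5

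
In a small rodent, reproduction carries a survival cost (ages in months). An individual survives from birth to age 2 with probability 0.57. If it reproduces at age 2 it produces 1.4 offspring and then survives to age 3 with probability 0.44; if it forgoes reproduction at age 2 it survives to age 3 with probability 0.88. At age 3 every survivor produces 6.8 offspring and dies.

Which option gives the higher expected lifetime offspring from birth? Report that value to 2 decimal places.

3.41

breed at age 2: R₀ = 0.57 × (1.4 + 0.44 × 6.8) = 0.57 × 4.3920 = 2.5034
delay to age 3: R₀ = 0.57 × (0.88 × 6.8) = 0.57 × 5.9840 = 3.4109
Higher: delay to age 3 (3.4109).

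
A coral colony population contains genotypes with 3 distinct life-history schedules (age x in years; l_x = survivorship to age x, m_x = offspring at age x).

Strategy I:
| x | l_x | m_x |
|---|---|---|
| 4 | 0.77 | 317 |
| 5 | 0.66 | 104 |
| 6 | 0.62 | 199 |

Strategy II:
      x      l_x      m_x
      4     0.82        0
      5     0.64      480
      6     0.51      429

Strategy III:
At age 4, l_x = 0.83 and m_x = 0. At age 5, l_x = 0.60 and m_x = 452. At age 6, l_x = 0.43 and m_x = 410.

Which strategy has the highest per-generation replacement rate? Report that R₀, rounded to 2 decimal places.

Strategy I: R₀ = 0.77×317 + 0.66×104 + 0.62×199 = 436.1100
Strategy II: R₀ = 0.82×0 + 0.64×480 + 0.51×429 = 525.9900
Strategy III: R₀ = 0.83×0 + 0.60×452 + 0.43×410 = 447.5000
Highest R₀: strategy II with 525.9900.

525.99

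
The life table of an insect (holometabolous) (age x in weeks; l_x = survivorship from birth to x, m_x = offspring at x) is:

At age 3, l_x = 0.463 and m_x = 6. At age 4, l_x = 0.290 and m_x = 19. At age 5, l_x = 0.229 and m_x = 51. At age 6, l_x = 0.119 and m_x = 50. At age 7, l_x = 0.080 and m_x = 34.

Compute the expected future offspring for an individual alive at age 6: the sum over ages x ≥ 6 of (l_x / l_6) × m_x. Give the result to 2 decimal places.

l_6 = 0.119. Conditional survival from age 6 to x is l_x / l_6.
  x=6: (0.119/0.119) × 50 = 50.0000
  x=7: (0.080/0.119) × 34 = 22.8571
Sum = 50.0000 + 22.8571 = 72.8571

72.86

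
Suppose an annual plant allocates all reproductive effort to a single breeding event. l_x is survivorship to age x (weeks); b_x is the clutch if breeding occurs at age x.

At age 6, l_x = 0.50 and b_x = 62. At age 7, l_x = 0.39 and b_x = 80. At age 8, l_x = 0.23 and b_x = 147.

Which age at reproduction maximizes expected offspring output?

Expected offspring if breeding at age x = l_x × b_x:
  age 6: 0.50 × 62 = 31.000
  age 7: 0.39 × 80 = 31.200
  age 8: 0.23 × 147 = 33.810
Maximum at age 8 (33.810).

8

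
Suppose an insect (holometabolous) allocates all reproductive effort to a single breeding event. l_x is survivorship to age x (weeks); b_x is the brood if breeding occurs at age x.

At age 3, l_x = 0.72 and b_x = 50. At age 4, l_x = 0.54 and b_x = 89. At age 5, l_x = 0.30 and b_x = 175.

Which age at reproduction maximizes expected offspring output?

Expected offspring if breeding at age x = l_x × b_x:
  age 3: 0.72 × 50 = 36.000
  age 4: 0.54 × 89 = 48.060
  age 5: 0.30 × 175 = 52.500
Maximum at age 5 (52.500).

5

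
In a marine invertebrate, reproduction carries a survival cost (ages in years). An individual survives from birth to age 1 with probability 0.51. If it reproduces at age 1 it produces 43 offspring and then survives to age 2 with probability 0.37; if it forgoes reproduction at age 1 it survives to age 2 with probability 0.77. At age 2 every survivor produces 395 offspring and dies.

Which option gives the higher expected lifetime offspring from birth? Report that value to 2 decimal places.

breed at age 1: R₀ = 0.51 × (43 + 0.37 × 395) = 0.51 × 189.1500 = 96.4665
delay to age 2: R₀ = 0.51 × (0.77 × 395) = 0.51 × 304.1500 = 155.1165
Higher: delay to age 2 (155.1165).

155.12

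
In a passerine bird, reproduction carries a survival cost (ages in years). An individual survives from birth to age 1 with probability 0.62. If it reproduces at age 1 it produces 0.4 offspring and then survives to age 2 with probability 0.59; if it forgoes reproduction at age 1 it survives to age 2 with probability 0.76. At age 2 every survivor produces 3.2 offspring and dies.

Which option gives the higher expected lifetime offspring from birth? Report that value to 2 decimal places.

breed at age 1: R₀ = 0.62 × (0.4 + 0.59 × 3.2) = 0.62 × 2.2880 = 1.4186
delay to age 2: R₀ = 0.62 × (0.76 × 3.2) = 0.62 × 2.4320 = 1.5078
Higher: delay to age 2 (1.5078).

1.51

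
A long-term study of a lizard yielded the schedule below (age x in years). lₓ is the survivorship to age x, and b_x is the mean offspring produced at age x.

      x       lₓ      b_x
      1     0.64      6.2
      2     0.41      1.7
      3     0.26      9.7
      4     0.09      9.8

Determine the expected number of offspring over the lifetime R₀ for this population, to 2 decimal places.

8.07

R₀ = Σ lₓ b_x:
  age 1: 0.64 × 6.2 = 3.9680
  age 2: 0.41 × 1.7 = 0.6970
  age 3: 0.26 × 9.7 = 2.5220
  age 4: 0.09 × 9.8 = 0.8820
R₀ = 3.9680 + 0.6970 + 2.5220 + 0.8820 = 8.0690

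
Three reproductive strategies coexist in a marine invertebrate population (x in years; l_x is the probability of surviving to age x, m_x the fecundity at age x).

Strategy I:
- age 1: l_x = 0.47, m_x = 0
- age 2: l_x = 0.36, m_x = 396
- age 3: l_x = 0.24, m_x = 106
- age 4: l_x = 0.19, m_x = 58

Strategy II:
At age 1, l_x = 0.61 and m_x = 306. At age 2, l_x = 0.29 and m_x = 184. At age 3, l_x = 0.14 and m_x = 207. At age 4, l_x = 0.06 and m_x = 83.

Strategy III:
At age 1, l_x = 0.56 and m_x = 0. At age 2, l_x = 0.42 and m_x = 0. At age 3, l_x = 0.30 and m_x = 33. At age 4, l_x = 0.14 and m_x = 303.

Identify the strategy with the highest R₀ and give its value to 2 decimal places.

Strategy I: R₀ = 0.47×0 + 0.36×396 + 0.24×106 + 0.19×58 = 179.0200
Strategy II: R₀ = 0.61×306 + 0.29×184 + 0.14×207 + 0.06×83 = 273.9800
Strategy III: R₀ = 0.56×0 + 0.42×0 + 0.30×33 + 0.14×303 = 52.3200
Highest R₀: strategy II with 273.9800.

273.98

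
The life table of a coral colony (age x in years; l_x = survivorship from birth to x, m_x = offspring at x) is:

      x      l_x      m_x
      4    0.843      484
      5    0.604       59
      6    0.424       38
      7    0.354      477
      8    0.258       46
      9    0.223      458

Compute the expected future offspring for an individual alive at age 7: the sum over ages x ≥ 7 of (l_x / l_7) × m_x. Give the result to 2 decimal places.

l_7 = 0.354. Conditional survival from age 7 to x is l_x / l_7.
  x=7: (0.354/0.354) × 477 = 477.0000
  x=8: (0.258/0.354) × 46 = 33.5254
  x=9: (0.223/0.354) × 458 = 288.5141
Sum = 477.0000 + 33.5254 + 288.5141 = 799.0395

799.04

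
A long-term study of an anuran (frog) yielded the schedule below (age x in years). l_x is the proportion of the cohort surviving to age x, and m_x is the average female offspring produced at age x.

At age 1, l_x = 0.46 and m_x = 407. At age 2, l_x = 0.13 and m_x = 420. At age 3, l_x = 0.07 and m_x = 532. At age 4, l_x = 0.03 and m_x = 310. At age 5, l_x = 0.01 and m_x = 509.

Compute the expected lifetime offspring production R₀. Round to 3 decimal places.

293.450

R₀ = Σ l_x m_x:
  age 1: 0.46 × 407 = 187.2200
  age 2: 0.13 × 420 = 54.6000
  age 3: 0.07 × 532 = 37.2400
  age 4: 0.03 × 310 = 9.3000
  age 5: 0.01 × 509 = 5.0900
R₀ = 187.2200 + 54.6000 + 37.2400 + 9.3000 + 5.0900 = 293.4500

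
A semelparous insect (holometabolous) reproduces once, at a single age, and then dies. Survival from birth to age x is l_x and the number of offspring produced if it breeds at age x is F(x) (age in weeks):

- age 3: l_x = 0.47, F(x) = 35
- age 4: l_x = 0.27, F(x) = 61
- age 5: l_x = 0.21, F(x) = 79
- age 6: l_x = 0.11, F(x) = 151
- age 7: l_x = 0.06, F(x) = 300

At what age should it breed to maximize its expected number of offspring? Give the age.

Expected offspring if breeding at age x = l_x × F(x):
  age 3: 0.47 × 35 = 16.450
  age 4: 0.27 × 61 = 16.470
  age 5: 0.21 × 79 = 16.590
  age 6: 0.11 × 151 = 16.610
  age 7: 0.06 × 300 = 18.000
Maximum at age 7 (18.000).

7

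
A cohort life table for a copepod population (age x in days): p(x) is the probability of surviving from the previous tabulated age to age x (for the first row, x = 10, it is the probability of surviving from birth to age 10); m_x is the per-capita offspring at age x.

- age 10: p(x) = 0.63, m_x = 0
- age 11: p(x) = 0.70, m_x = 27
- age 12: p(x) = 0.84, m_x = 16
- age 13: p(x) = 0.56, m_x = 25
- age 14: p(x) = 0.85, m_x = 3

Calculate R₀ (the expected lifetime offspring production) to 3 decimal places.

23.549

Survivorship from birth: l_x = p_10·p_11·…·p_x.
  l_10 = 0.63000
  l_11 = 0.44100
  l_12 = 0.37044
  l_13 = 0.20745
  l_14 = 0.17633
R₀ = Σ l_x m_x:
  age 10: 0.63000 × 0 = 0.0000
  age 11: 0.44100 × 27 = 11.9070
  age 12: 0.37044 × 16 = 5.9270
  age 13: 0.20745 × 25 = 5.1863
  age 14: 0.17633 × 3 = 0.5290
R₀ = 0.0000 + 11.9070 + 5.9270 + 5.1863 + 0.5290 = 23.5493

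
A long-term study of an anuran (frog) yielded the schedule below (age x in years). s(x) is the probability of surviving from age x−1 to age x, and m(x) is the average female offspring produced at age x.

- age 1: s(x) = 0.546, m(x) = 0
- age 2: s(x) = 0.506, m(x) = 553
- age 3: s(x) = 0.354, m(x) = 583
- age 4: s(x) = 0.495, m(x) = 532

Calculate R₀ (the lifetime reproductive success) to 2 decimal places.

235.55

Survivorship from birth: l_x = s_1·s_2·…·s_x.
  l_1 = 0.54600
  l_2 = 0.27628
  l_3 = 0.09780
  l_4 = 0.04841
R₀ = Σ l_x m(x):
  age 1: 0.54600 × 0 = 0.0000
  age 2: 0.27628 × 553 = 152.7828
  age 3: 0.09780 × 583 = 57.0174
  age 4: 0.04841 × 532 = 25.7541
R₀ = 0.0000 + 152.7828 + 57.0174 + 25.7541 = 235.5544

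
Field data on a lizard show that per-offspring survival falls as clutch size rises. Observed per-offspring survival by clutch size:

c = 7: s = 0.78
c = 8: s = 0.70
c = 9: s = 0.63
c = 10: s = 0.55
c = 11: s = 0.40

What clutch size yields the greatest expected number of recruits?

Expected recruits = c × s(c):
  c=7: 7 × 0.78 = 5.460
  c=8: 8 × 0.70 = 5.600
  c=9: 9 × 0.63 = 5.670
  c=10: 10 × 0.55 = 5.500
  c=11: 11 × 0.40 = 4.400
Maximum at c = 9 (5.670 recruits).

9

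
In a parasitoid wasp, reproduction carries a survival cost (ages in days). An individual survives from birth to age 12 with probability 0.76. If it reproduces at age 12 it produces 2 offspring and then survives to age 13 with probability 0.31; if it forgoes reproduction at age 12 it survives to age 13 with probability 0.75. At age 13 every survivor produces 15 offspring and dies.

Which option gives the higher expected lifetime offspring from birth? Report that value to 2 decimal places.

breed at age 12: R₀ = 0.76 × (2 + 0.31 × 15) = 0.76 × 6.6500 = 5.0540
delay to age 13: R₀ = 0.76 × (0.75 × 15) = 0.76 × 11.2500 = 8.5500
Higher: delay to age 13 (8.5500).

8.55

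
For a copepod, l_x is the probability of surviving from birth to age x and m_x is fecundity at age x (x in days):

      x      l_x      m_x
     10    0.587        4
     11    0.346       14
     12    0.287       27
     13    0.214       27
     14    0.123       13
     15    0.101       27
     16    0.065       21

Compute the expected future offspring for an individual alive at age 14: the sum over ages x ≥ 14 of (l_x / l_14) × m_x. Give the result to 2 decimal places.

l_14 = 0.123. Conditional survival from age 14 to x is l_x / l_14.
  x=14: (0.123/0.123) × 13 = 13.0000
  x=15: (0.101/0.123) × 27 = 22.1707
  x=16: (0.065/0.123) × 21 = 11.0976
Sum = 13.0000 + 22.1707 + 11.0976 = 46.2683

46.27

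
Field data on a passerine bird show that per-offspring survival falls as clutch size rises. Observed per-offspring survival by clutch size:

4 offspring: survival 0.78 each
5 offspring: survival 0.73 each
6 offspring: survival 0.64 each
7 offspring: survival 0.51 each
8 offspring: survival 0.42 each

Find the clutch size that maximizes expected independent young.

Expected independent young = c × s(c):
  c=4: 4 × 0.78 = 3.120
  c=5: 5 × 0.73 = 3.650
  c=6: 6 × 0.64 = 3.840
  c=7: 7 × 0.51 = 3.570
  c=8: 8 × 0.42 = 3.360
Maximum at c = 6 (3.840 independent young).

6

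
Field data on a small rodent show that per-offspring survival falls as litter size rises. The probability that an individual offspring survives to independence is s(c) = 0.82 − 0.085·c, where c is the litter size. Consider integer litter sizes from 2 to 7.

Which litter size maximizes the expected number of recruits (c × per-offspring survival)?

5

Expected recruits = c × s(c):
  c=2: 2 × 0.650 = 1.300
  c=3: 3 × 0.565 = 1.695
  c=4: 4 × 0.480 = 1.920
  c=5: 5 × 0.395 = 1.975
  c=6: 6 × 0.310 = 1.860
  c=7: 7 × 0.225 = 1.575
Maximum at c = 5 (1.975 recruits).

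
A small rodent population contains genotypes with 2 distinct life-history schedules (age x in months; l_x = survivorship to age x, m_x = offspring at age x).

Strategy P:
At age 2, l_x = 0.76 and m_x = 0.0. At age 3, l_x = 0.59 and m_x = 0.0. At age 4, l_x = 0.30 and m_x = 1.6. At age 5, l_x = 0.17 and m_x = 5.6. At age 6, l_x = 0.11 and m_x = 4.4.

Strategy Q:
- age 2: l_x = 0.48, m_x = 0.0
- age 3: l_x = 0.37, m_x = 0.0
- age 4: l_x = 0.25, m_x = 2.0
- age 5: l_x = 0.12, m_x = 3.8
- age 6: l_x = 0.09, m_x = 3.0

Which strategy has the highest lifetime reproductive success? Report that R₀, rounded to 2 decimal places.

Strategy P: R₀ = 0.76×0.0 + 0.59×0.0 + 0.30×1.6 + 0.17×5.6 + 0.11×4.4 = 1.9160
Strategy Q: R₀ = 0.48×0.0 + 0.37×0.0 + 0.25×2.0 + 0.12×3.8 + 0.09×3.0 = 1.2260
Highest R₀: strategy P with 1.9160.

1.92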